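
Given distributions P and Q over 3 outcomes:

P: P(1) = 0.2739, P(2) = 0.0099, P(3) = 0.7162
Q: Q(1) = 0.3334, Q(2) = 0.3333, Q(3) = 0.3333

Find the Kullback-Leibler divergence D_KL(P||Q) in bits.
0.6625 bits

D_KL(P||Q) = Σ P(x) log₂(P(x)/Q(x))

Computing term by term:
  P(1)·log₂(P(1)/Q(1)) = 0.2739·log₂(0.2739/0.3334) = -0.07768
  P(2)·log₂(P(2)/Q(2)) = 0.0099·log₂(0.0099/0.3333) = -0.05023
  P(3)·log₂(P(3)/Q(3)) = 0.7162·log₂(0.7162/0.3333) = 0.79036

D_KL(P||Q) = -0.07768 - 0.05023 + 0.79036 = 0.66245 ≈ 0.6625 bits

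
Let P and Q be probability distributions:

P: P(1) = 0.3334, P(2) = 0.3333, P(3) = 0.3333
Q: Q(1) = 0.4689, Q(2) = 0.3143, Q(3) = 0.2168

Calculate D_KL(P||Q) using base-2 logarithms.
0.0710 bits

D_KL(P||Q) = Σ P(x) log₂(P(x)/Q(x))

Computing term by term:
  P(1)·log₂(P(1)/Q(1)) = 0.3334·log₂(0.3334/0.4689) = -0.16404
  P(2)·log₂(P(2)/Q(2)) = 0.3333·log₂(0.3333/0.3143) = 0.02822
  P(3)·log₂(P(3)/Q(3)) = 0.3333·log₂(0.3333/0.2168) = 0.20680

D_KL(P||Q) = -0.16404 + 0.02822 + 0.20680 = 0.07098 ≈ 0.0710 bits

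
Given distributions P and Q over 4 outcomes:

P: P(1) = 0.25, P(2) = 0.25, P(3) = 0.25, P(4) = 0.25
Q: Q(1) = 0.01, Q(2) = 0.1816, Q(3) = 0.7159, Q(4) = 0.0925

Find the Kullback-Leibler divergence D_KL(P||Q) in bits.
1.2554 bits

D_KL(P||Q) = Σ P(x) log₂(P(x)/Q(x))

Computing term by term:
  P(1)·log₂(P(1)/Q(1)) = 0.25·log₂(0.25/0.01) = 1.16096
  P(2)·log₂(P(2)/Q(2)) = 0.25·log₂(0.25/0.1816) = 0.11529
  P(3)·log₂(P(3)/Q(3)) = 0.25·log₂(0.25/0.7159) = -0.37946
  P(4)·log₂(P(4)/Q(4)) = 0.25·log₂(0.25/0.0925) = 0.35860

D_KL(P||Q) = 1.16096 + 0.11529 - 0.37946 + 0.35860 = 1.25539 ≈ 1.2554 bits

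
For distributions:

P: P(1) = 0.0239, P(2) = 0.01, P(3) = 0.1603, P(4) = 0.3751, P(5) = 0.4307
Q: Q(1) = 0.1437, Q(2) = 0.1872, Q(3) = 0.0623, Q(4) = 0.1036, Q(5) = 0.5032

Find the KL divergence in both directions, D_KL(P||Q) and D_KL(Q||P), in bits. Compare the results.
D_KL(P||Q) = 0.7141 bits, D_KL(Q||P) = 0.9988 bits. D_KL(Q||P) is larger than D_KL(P||Q) by 0.2847 bits; the two directions differ.

D_KL(P||Q) = Σ P(x) log₂(P(x)/Q(x))

Computing term by term:
  P(1)·log₂(P(1)/Q(1)) = 0.0239·log₂(0.0239/0.1437) = -0.06185
  P(2)·log₂(P(2)/Q(2)) = 0.01·log₂(0.01/0.1872) = -0.04227
  P(3)·log₂(P(3)/Q(3)) = 0.1603·log₂(0.1603/0.0623) = 0.21856
  P(4)·log₂(P(4)/Q(4)) = 0.3751·log₂(0.3751/0.1036) = 0.69628
  P(5)·log₂(P(5)/Q(5)) = 0.4307·log₂(0.4307/0.5032) = -0.09667

D_KL(P||Q) = -0.06185 - 0.04227 + 0.21856 + 0.69628 - 0.09667 = 0.71405 ≈ 0.7141 bits

D_KL(Q||P) = Σ Q(x) log₂(Q(x)/P(x))

Computing term by term:
  Q(1)·log₂(Q(1)/P(1)) = 0.1437·log₂(0.1437/0.0239) = 0.37189
  Q(2)·log₂(Q(2)/P(2)) = 0.1872·log₂(0.1872/0.01) = 0.79120
  Q(3)·log₂(Q(3)/P(3)) = 0.0623·log₂(0.0623/0.1603) = -0.08494
  Q(4)·log₂(Q(4)/P(4)) = 0.1036·log₂(0.1036/0.3751) = -0.19231
  Q(5)·log₂(Q(5)/P(5)) = 0.5032·log₂(0.5032/0.4307) = 0.11294

D_KL(Q||P) = 0.37189 + 0.79120 - 0.08494 - 0.19231 + 0.11294 = 0.99878 ≈ 0.9988 bits

These are NOT equal (difference: 0.2847 bits). KL divergence is asymmetric: D_KL(P||Q) ≠ D_KL(Q||P) in general.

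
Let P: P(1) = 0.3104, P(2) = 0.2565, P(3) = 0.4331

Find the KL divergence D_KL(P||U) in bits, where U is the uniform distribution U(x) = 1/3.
0.0347 bits

U(i) = 1/3 for all i

D_KL(P||U) = Σ P(x) log₂(P(x) / (1/3))
           = Σ P(x) log₂(P(x)) + log₂(3)
           = log₂(3) - H(P)

H(P) = -Σ P(x) log₂(P(x)):
  -P(1)·log₂(P(1)) = -(0.3104)·log₂(0.3104) = 0.52389
  -P(2)·log₂(P(2)) = -(0.2565)·log₂(0.2565) = 0.50350
  -P(3)·log₂(P(3)) = -(0.4331)·log₂(0.4331) = 0.52285
H(P) = 0.52389 + 0.50350 + 0.52285 = 1.55024 bits

log₂(3) = 1.58496 bits

D_KL(P||U) = 1.58496 - 1.55024 = 0.03472 ≈ 0.0347 bits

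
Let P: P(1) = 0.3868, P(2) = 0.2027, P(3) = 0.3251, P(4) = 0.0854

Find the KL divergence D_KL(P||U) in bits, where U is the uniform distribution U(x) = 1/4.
0.1731 bits

U(i) = 1/4 for all i

D_KL(P||U) = Σ P(x) log₂(P(x) / (1/4))
           = Σ P(x) log₂(P(x)) + log₂(4)
           = log₂(4) - H(P)

H(P) = -Σ P(x) log₂(P(x)):
  -P(1)·log₂(P(1)) = -(0.3868)·log₂(0.3868) = 0.53005
  -P(2)·log₂(P(2)) = -(0.2027)·log₂(0.2027) = 0.46673
  -P(3)·log₂(P(3)) = -(0.3251)·log₂(0.3251) = 0.52700
  -P(4)·log₂(P(4)) = -(0.0854)·log₂(0.0854) = 0.30314
H(P) = 0.53005 + 0.46673 + 0.52700 + 0.30314 = 1.82692 bits

log₂(4) = 2.00000 bits

D_KL(P||U) = 2.00000 - 1.82692 = 0.17308 ≈ 0.1731 bits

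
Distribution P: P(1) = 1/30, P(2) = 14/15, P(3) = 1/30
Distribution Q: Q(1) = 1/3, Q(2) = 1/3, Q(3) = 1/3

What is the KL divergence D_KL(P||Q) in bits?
1.1649 bits

D_KL(P||Q) = Σ P(x) log₂(P(x)/Q(x))

Computing term by term:
  P(1)·log₂(P(1)/Q(1)) = (1/30)·log₂((1/30)/(1/3)) = -0.11073
  P(2)·log₂(P(2)/Q(2)) = (14/15)·log₂((14/15)/(1/3)) = 1.38640
  P(3)·log₂(P(3)/Q(3)) = (1/30)·log₂((1/30)/(1/3)) = -0.11073

D_KL(P||Q) = -0.11073 + 1.38640 - 0.11073 = 1.16494 ≈ 1.1649 bits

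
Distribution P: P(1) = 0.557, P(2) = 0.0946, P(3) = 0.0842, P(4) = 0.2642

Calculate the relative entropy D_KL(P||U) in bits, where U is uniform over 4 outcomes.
0.4000 bits

U(i) = 1/4 for all i

D_KL(P||U) = Σ P(x) log₂(P(x) / (1/4))
           = Σ P(x) log₂(P(x)) + log₂(4)
           = log₂(4) - H(P)

H(P) = -Σ P(x) log₂(P(x)):
  -P(1)·log₂(P(1)) = -(0.557)·log₂(0.557) = 0.47025
  -P(2)·log₂(P(2)) = -(0.0946)·log₂(0.0946) = 0.32183
  -P(3)·log₂(P(3)) = -(0.0842)·log₂(0.0842) = 0.30060
  -P(4)·log₂(P(4)) = -(0.2642)·log₂(0.2642) = 0.50734
H(P) = 0.47025 + 0.32183 + 0.30060 + 0.50734 = 1.60002 bits

log₂(4) = 2.00000 bits

D_KL(P||U) = 2.00000 - 1.60002 = 0.39998 ≈ 0.4000 bits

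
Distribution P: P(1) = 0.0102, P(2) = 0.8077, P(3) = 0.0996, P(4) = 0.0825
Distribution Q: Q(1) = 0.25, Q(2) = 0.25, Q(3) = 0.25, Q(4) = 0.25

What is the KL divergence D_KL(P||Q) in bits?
1.0553 bits

D_KL(P||Q) = Σ P(x) log₂(P(x)/Q(x))

Computing term by term:
  P(1)·log₂(P(1)/Q(1)) = 0.0102·log₂(0.0102/0.25) = -0.04708
  P(2)·log₂(P(2)/Q(2)) = 0.8077·log₂(0.8077/0.25) = 1.36654
  P(3)·log₂(P(3)/Q(3)) = 0.0996·log₂(0.0996/0.25) = -0.13224
  P(4)·log₂(P(4)/Q(4)) = 0.0825·log₂(0.0825/0.25) = -0.13196

D_KL(P||Q) = -0.04708 + 1.36654 - 0.13224 - 0.13196 = 1.05526 ≈ 1.0553 bits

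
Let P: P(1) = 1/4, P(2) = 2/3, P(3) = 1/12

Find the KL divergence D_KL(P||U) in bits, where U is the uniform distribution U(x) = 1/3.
0.3962 bits

U(i) = 1/3 for all i

D_KL(P||U) = Σ P(x) log₂(P(x) / (1/3))
           = Σ P(x) log₂(P(x)) + log₂(3)
           = log₂(3) - H(P)

H(P) = -Σ P(x) log₂(P(x)):
  -P(1)·log₂(P(1)) = -(1/4)·log₂(1/4) = 0.50000
  -P(2)·log₂(P(2)) = -(2/3)·log₂(2/3) = 0.38998
  -P(3)·log₂(P(3)) = -(1/12)·log₂(1/12) = 0.29875
H(P) = 0.50000 + 0.38998 + 0.29875 = 1.18873 bits

log₂(3) = 1.58496 bits

D_KL(P||U) = 1.58496 - 1.18873 = 0.39623 ≈ 0.3962 bits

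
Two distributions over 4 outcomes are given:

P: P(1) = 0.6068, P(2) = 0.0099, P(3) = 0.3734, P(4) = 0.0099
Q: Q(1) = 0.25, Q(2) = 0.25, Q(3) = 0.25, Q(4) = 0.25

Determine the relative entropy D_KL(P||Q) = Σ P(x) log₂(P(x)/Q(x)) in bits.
0.9002 bits

D_KL(P||Q) = Σ P(x) log₂(P(x)/Q(x))

Computing term by term:
  P(1)·log₂(P(1)/Q(1)) = 0.6068·log₂(0.6068/0.25) = 0.77627
  P(2)·log₂(P(2)/Q(2)) = 0.0099·log₂(0.0099/0.25) = -0.04612
  P(3)·log₂(P(3)/Q(3)) = 0.3734·log₂(0.3734/0.25) = 0.21612
  P(4)·log₂(P(4)/Q(4)) = 0.0099·log₂(0.0099/0.25) = -0.04612

D_KL(P||Q) = 0.77627 - 0.04612 + 0.21612 - 0.04612 = 0.90015 ≈ 0.9002 bits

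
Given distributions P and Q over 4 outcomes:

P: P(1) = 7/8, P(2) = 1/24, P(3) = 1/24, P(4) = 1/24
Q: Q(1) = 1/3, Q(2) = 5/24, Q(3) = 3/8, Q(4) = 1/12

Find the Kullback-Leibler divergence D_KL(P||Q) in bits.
0.9478 bits

D_KL(P||Q) = Σ P(x) log₂(P(x)/Q(x))

Computing term by term:
  P(1)·log₂(P(1)/Q(1)) = (7/8)·log₂((7/8)/(1/3)) = 1.21828
  P(2)·log₂(P(2)/Q(2)) = (1/24)·log₂((1/24)/(5/24)) = -0.09675
  P(3)·log₂(P(3)/Q(3)) = (1/24)·log₂((1/24)/(3/8)) = -0.13208
  P(4)·log₂(P(4)/Q(4)) = (1/24)·log₂((1/24)/(1/12)) = -0.04167

D_KL(P||Q) = 1.21828 - 0.09675 - 0.13208 - 0.04167 = 0.94778 ≈ 0.9478 bits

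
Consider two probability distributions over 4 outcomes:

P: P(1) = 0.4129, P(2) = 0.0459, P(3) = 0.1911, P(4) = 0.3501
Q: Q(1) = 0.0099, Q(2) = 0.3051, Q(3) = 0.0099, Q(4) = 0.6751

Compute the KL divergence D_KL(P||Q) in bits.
2.5814 bits

D_KL(P||Q) = Σ P(x) log₂(P(x)/Q(x))

Computing term by term:
  P(1)·log₂(P(1)/Q(1)) = 0.4129·log₂(0.4129/0.0099) = 2.22232
  P(2)·log₂(P(2)/Q(2)) = 0.0459·log₂(0.0459/0.3051) = -0.12543
  P(3)·log₂(P(3)/Q(3)) = 0.1911·log₂(0.1911/0.0099) = 0.81614
  P(4)·log₂(P(4)/Q(4)) = 0.3501·log₂(0.3501/0.6751) = -0.33166

D_KL(P||Q) = 2.22232 - 0.12543 + 0.81614 - 0.33166 = 2.58137 ≈ 2.5814 bits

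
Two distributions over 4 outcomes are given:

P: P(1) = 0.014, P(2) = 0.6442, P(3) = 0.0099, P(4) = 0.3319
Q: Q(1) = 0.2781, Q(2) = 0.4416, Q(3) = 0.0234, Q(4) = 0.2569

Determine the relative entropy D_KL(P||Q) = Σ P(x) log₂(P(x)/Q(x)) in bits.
0.4009 bits

D_KL(P||Q) = Σ P(x) log₂(P(x)/Q(x))

Computing term by term:
  P(1)·log₂(P(1)/Q(1)) = 0.014·log₂(0.014/0.2781) = -0.06037
  P(2)·log₂(P(2)/Q(2)) = 0.6442·log₂(0.6442/0.4416) = 0.35094
  P(3)·log₂(P(3)/Q(3)) = 0.0099·log₂(0.0099/0.0234) = -0.01229
  P(4)·log₂(P(4)/Q(4)) = 0.3319·log₂(0.3319/0.2569) = 0.12265

D_KL(P||Q) = -0.06037 + 0.35094 - 0.01229 + 0.12265 = 0.40093 ≈ 0.4009 bits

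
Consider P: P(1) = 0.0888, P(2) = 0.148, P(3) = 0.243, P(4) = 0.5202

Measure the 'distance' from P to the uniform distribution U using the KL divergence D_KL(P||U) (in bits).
0.2954 bits

U(i) = 1/4 for all i

D_KL(P||U) = Σ P(x) log₂(P(x) / (1/4))
           = Σ P(x) log₂(P(x)) + log₂(4)
           = log₂(4) - H(P)

H(P) = -Σ P(x) log₂(P(x)):
  -P(1)·log₂(P(1)) = -(0.0888)·log₂(0.0888) = 0.31020
  -P(2)·log₂(P(2)) = -(0.148)·log₂(0.148) = 0.40794
  -P(3)·log₂(P(3)) = -(0.243)·log₂(0.243) = 0.49596
  -P(4)·log₂(P(4)) = -(0.5202)·log₂(0.5202) = 0.49048
H(P) = 0.31020 + 0.40794 + 0.49596 + 0.49048 = 1.70458 bits

log₂(4) = 2.00000 bits

D_KL(P||U) = 2.00000 - 1.70458 = 0.29542 ≈ 0.2954 bits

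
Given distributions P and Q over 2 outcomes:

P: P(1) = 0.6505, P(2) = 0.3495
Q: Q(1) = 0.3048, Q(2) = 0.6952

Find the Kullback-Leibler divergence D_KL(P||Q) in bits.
0.3647 bits

D_KL(P||Q) = Σ P(x) log₂(P(x)/Q(x))

Computing term by term:
  P(1)·log₂(P(1)/Q(1)) = 0.6505·log₂(0.6505/0.3048) = 0.71144
  P(2)·log₂(P(2)/Q(2)) = 0.3495·log₂(0.3495/0.6952) = -0.34675

D_KL(P||Q) = 0.71144 - 0.34675 = 0.36469 ≈ 0.3647 bits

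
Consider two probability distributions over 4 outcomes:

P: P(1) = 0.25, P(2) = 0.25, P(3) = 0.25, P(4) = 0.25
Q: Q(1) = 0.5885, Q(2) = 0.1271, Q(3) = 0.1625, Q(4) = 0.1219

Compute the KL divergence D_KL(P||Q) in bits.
0.3496 bits

D_KL(P||Q) = Σ P(x) log₂(P(x)/Q(x))

Computing term by term:
  P(1)·log₂(P(1)/Q(1)) = 0.25·log₂(0.25/0.5885) = -0.30878
  P(2)·log₂(P(2)/Q(2)) = 0.25·log₂(0.25/0.1271) = 0.24399
  P(3)·log₂(P(3)/Q(3)) = 0.25·log₂(0.25/0.1625) = 0.15537
  P(4)·log₂(P(4)/Q(4)) = 0.25·log₂(0.25/0.1219) = 0.25906

D_KL(P||Q) = -0.30878 + 0.24399 + 0.15537 + 0.25906 = 0.34964 ≈ 0.3496 bits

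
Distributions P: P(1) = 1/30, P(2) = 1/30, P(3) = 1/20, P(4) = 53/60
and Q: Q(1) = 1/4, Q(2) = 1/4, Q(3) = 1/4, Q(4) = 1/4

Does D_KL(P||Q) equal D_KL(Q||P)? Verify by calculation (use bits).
D_KL(P||Q) = 1.2987 bits, D_KL(Q||P) = 1.5787 bits. No — D_KL(P||Q) ≠ D_KL(Q||P) for this pair.

D_KL(P||Q) = Σ P(x) log₂(P(x)/Q(x))

Computing term by term:
  P(1)·log₂(P(1)/Q(1)) = (1/30)·log₂((1/30)/(1/4)) = -0.09690
  P(2)·log₂(P(2)/Q(2)) = (1/30)·log₂((1/30)/(1/4)) = -0.09690
  P(3)·log₂(P(3)/Q(3)) = (1/20)·log₂((1/20)/(1/4)) = -0.11610
  P(4)·log₂(P(4)/Q(4)) = (53/60)·log₂((53/60)/(1/4)) = 1.60858

D_KL(P||Q) = -0.09690 - 0.09690 - 0.11610 + 1.60858 = 1.29868 ≈ 1.2987 bits

D_KL(Q||P) = Σ Q(x) log₂(Q(x)/P(x))

Computing term by term:
  Q(1)·log₂(Q(1)/P(1)) = (1/4)·log₂((1/4)/(1/30)) = 0.72672
  Q(2)·log₂(Q(2)/P(2)) = (1/4)·log₂((1/4)/(1/30)) = 0.72672
  Q(3)·log₂(Q(3)/P(3)) = (1/4)·log₂((1/4)/(1/20)) = 0.58048
  Q(4)·log₂(Q(4)/P(4)) = (1/4)·log₂((1/4)/(53/60)) = -0.45526

D_KL(Q||P) = 0.72672 + 0.72672 + 0.58048 - 0.45526 = 1.57866 ≈ 1.5787 bits

These are NOT equal (difference: 0.2800 bits). KL divergence is asymmetric: D_KL(P||Q) ≠ D_KL(Q||P) in general.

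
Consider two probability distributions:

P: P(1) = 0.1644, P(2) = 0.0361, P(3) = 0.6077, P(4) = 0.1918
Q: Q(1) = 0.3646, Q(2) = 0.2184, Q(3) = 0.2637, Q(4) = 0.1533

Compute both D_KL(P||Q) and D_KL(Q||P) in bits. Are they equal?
D_KL(P||Q) = 0.5113 bits, D_KL(Q||P) = 0.6190 bits. No, they are not equal.

D_KL(P||Q) = Σ P(x) log₂(P(x)/Q(x))

Computing term by term:
  P(1)·log₂(P(1)/Q(1)) = 0.1644·log₂(0.1644/0.3646) = -0.18891
  P(2)·log₂(P(2)/Q(2)) = 0.0361·log₂(0.0361/0.2184) = -0.09375
  P(3)·log₂(P(3)/Q(3)) = 0.6077·log₂(0.6077/0.2637) = 0.73195
  P(4)·log₂(P(4)/Q(4)) = 0.1918·log₂(0.1918/0.1533) = 0.06200

D_KL(P||Q) = -0.18891 - 0.09375 + 0.73195 + 0.06200 = 0.51129 ≈ 0.5113 bits

D_KL(Q||P) = Σ Q(x) log₂(Q(x)/P(x))

Computing term by term:
  Q(1)·log₂(Q(1)/P(1)) = 0.3646·log₂(0.3646/0.1644) = 0.41896
  Q(2)·log₂(Q(2)/P(2)) = 0.2184·log₂(0.2184/0.0361) = 0.56716
  Q(3)·log₂(Q(3)/P(3)) = 0.2637·log₂(0.2637/0.6077) = -0.31762
  Q(4)·log₂(Q(4)/P(4)) = 0.1533·log₂(0.1533/0.1918) = -0.04955

D_KL(Q||P) = 0.41896 + 0.56716 - 0.31762 - 0.04955 = 0.61895 ≈ 0.6190 bits

These are NOT equal (difference: 0.1077 bits). KL divergence is asymmetric: D_KL(P||Q) ≠ D_KL(Q||P) in general.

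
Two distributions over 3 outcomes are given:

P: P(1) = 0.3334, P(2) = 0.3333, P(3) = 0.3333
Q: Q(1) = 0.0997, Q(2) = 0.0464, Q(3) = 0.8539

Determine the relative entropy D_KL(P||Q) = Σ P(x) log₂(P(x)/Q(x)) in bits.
1.0764 bits

D_KL(P||Q) = Σ P(x) log₂(P(x)/Q(x))

Computing term by term:
  P(1)·log₂(P(1)/Q(1)) = 0.3334·log₂(0.3334/0.0997) = 0.58065
  P(2)·log₂(P(2)/Q(2)) = 0.3333·log₂(0.3333/0.0464) = 0.94811
  P(3)·log₂(P(3)/Q(3)) = 0.3333·log₂(0.3333/0.8539) = -0.45237

D_KL(P||Q) = 0.58065 + 0.94811 - 0.45237 = 1.07639 ≈ 1.0764 bits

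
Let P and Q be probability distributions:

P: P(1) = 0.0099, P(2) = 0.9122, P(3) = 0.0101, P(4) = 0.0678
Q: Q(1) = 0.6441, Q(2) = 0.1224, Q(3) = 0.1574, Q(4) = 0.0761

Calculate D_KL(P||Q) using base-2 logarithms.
2.5324 bits

D_KL(P||Q) = Σ P(x) log₂(P(x)/Q(x))

Computing term by term:
  P(1)·log₂(P(1)/Q(1)) = 0.0099·log₂(0.0099/0.6441) = -0.05963
  P(2)·log₂(P(2)/Q(2)) = 0.9122·log₂(0.9122/0.1224) = 2.64332
  P(3)·log₂(P(3)/Q(3)) = 0.0101·log₂(0.0101/0.1574) = -0.04002
  P(4)·log₂(P(4)/Q(4)) = 0.0678·log₂(0.0678/0.0761) = -0.01130

D_KL(P||Q) = -0.05963 + 2.64332 - 0.04002 - 0.01130 = 2.53237 ≈ 2.5324 bits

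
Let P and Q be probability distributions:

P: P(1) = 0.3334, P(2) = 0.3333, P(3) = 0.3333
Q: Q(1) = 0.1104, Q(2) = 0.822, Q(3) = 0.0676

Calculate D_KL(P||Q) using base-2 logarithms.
0.8647 bits

D_KL(P||Q) = Σ P(x) log₂(P(x)/Q(x))

Computing term by term:
  P(1)·log₂(P(1)/Q(1)) = 0.3334·log₂(0.3334/0.1104) = 0.53161
  P(2)·log₂(P(2)/Q(2)) = 0.3333·log₂(0.3333/0.822) = -0.43406
  P(3)·log₂(P(3)/Q(3)) = 0.3333·log₂(0.3333/0.0676) = 0.76717

D_KL(P||Q) = 0.53161 - 0.43406 + 0.76717 = 0.86472 ≈ 0.8647 bits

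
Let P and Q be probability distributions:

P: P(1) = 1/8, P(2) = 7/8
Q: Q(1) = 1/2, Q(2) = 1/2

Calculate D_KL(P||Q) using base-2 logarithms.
0.4564 bits

D_KL(P||Q) = Σ P(x) log₂(P(x)/Q(x))

Computing term by term:
  P(1)·log₂(P(1)/Q(1)) = (1/8)·log₂((1/8)/(1/2)) = -0.25000
  P(2)·log₂(P(2)/Q(2)) = (7/8)·log₂((7/8)/(1/2)) = 0.70644

D_KL(P||Q) = -0.25000 + 0.70644 = 0.45644 ≈ 0.4564 bits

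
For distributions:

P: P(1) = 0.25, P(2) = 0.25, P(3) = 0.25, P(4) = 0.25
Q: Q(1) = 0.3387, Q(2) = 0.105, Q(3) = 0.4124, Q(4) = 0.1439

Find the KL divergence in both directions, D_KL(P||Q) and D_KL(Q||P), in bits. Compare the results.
D_KL(P||Q) = 0.2221 bits, D_KL(Q||P) = 0.2001 bits. D_KL(P||Q) is larger than D_KL(Q||P) by 0.0220 bits; the two directions differ.

D_KL(P||Q) = Σ P(x) log₂(P(x)/Q(x))

Computing term by term:
  P(1)·log₂(P(1)/Q(1)) = 0.25·log₂(0.25/0.3387) = -0.10952
  P(2)·log₂(P(2)/Q(2)) = 0.25·log₂(0.25/0.105) = 0.31288
  P(3)·log₂(P(3)/Q(3)) = 0.25·log₂(0.25/0.4124) = -0.18053
  P(4)·log₂(P(4)/Q(4)) = 0.25·log₂(0.25/0.1439) = 0.19922

D_KL(P||Q) = -0.10952 + 0.31288 - 0.18053 + 0.19922 = 0.22205 ≈ 0.2221 bits

D_KL(Q||P) = Σ Q(x) log₂(Q(x)/P(x))

Computing term by term:
  Q(1)·log₂(Q(1)/P(1)) = 0.3387·log₂(0.3387/0.25) = 0.14838
  Q(2)·log₂(Q(2)/P(2)) = 0.105·log₂(0.105/0.25) = -0.13141
  Q(3)·log₂(Q(3)/P(3)) = 0.4124·log₂(0.4124/0.25) = 0.29780
  Q(4)·log₂(Q(4)/P(4)) = 0.1439·log₂(0.1439/0.25) = -0.11467

D_KL(Q||P) = 0.14838 - 0.13141 + 0.29780 - 0.11467 = 0.20010 ≈ 0.2001 bits

These are NOT equal (difference: 0.0220 bits). KL divergence is asymmetric: D_KL(P||Q) ≠ D_KL(Q||P) in general.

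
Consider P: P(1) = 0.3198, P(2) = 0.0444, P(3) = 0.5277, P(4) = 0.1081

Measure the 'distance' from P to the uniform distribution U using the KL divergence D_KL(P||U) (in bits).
0.4409 bits

U(i) = 1/4 for all i

D_KL(P||U) = Σ P(x) log₂(P(x) / (1/4))
           = Σ P(x) log₂(P(x)) + log₂(4)
           = log₂(4) - H(P)

H(P) = -Σ P(x) log₂(P(x)):
  -P(1)·log₂(P(1)) = -(0.3198)·log₂(0.3198) = 0.52599
  -P(2)·log₂(P(2)) = -(0.0444)·log₂(0.0444) = 0.19950
  -P(3)·log₂(P(3)) = -(0.5277)·log₂(0.5277) = 0.48665
  -P(4)·log₂(P(4)) = -(0.1081)·log₂(0.1081) = 0.34695
H(P) = 0.52599 + 0.19950 + 0.48665 + 0.34695 = 1.55909 bits

log₂(4) = 2.00000 bits

D_KL(P||U) = 2.00000 - 1.55909 = 0.44091 ≈ 0.4409 bits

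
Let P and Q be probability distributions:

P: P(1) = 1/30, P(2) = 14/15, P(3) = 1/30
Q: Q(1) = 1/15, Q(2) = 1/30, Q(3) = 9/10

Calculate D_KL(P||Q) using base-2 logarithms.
4.2950 bits

D_KL(P||Q) = Σ P(x) log₂(P(x)/Q(x))

Computing term by term:
  P(1)·log₂(P(1)/Q(1)) = (1/30)·log₂((1/30)/(1/15)) = -0.03333
  P(2)·log₂(P(2)/Q(2)) = (14/15)·log₂((14/15)/(1/30)) = 4.48686
  P(3)·log₂(P(3)/Q(3)) = (1/30)·log₂((1/30)/(9/10)) = -0.15850

D_KL(P||Q) = -0.03333 + 4.48686 - 0.15850 = 4.29503 ≈ 4.2950 bits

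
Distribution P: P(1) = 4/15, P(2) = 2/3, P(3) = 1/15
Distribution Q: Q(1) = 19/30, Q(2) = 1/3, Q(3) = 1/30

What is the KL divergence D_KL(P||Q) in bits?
0.4006 bits

D_KL(P||Q) = Σ P(x) log₂(P(x)/Q(x))

Computing term by term:
  P(1)·log₂(P(1)/Q(1)) = (4/15)·log₂((4/15)/(19/30)) = -0.33278
  P(2)·log₂(P(2)/Q(2)) = (2/3)·log₂((2/3)/(1/3)) = 0.66667
  P(3)·log₂(P(3)/Q(3)) = (1/15)·log₂((1/15)/(1/30)) = 0.06667

D_KL(P||Q) = -0.33278 + 0.66667 + 0.06667 = 0.40056 ≈ 0.4006 bits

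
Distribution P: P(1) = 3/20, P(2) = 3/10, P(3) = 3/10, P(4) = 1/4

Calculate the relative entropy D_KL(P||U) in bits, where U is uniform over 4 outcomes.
0.0473 bits

U(i) = 1/4 for all i

D_KL(P||U) = Σ P(x) log₂(P(x) / (1/4))
           = Σ P(x) log₂(P(x)) + log₂(4)
           = log₂(4) - H(P)

H(P) = -Σ P(x) log₂(P(x)):
  -P(1)·log₂(P(1)) = -(3/20)·log₂(3/20) = 0.41054
  -P(2)·log₂(P(2)) = -(3/10)·log₂(3/10) = 0.52109
  -P(3)·log₂(P(3)) = -(3/10)·log₂(3/10) = 0.52109
  -P(4)·log₂(P(4)) = -(1/4)·log₂(1/4) = 0.50000
H(P) = 0.41054 + 0.52109 + 0.52109 + 0.50000 = 1.95272 bits

log₂(4) = 2.00000 bits

D_KL(P||U) = 2.00000 - 1.95272 = 0.04728 ≈ 0.0473 bits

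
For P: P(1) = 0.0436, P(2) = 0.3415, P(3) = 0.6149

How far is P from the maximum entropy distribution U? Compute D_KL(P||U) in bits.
0.4272 bits

U(i) = 1/3 for all i

D_KL(P||U) = Σ P(x) log₂(P(x) / (1/3))
           = Σ P(x) log₂(P(x)) + log₂(3)
           = log₂(3) - H(P)

H(P) = -Σ P(x) log₂(P(x)):
  -P(1)·log₂(P(1)) = -(0.0436)·log₂(0.0436) = 0.19705
  -P(2)·log₂(P(2)) = -(0.3415)·log₂(0.3415) = 0.52934
  -P(3)·log₂(P(3)) = -(0.6149)·log₂(0.6149) = 0.43140
H(P) = 0.19705 + 0.52934 + 0.43140 = 1.15779 bits

log₂(3) = 1.58496 bits

D_KL(P||U) = 1.58496 - 1.15779 = 0.42717 ≈ 0.4272 bits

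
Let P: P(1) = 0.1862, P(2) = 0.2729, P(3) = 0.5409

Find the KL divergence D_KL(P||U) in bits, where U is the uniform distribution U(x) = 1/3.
0.1426 bits

U(i) = 1/3 for all i

D_KL(P||U) = Σ P(x) log₂(P(x) / (1/3))
           = Σ P(x) log₂(P(x)) + log₂(3)
           = log₂(3) - H(P)

H(P) = -Σ P(x) log₂(P(x)):
  -P(1)·log₂(P(1)) = -(0.1862)·log₂(0.1862) = 0.45155
  -P(2)·log₂(P(2)) = -(0.2729)·log₂(0.2729) = 0.51129
  -P(3)·log₂(P(3)) = -(0.5409)·log₂(0.5409) = 0.47954
H(P) = 0.45155 + 0.51129 + 0.47954 = 1.44238 bits

log₂(3) = 1.58496 bits

D_KL(P||U) = 1.58496 - 1.44238 = 0.14258 ≈ 0.1426 bits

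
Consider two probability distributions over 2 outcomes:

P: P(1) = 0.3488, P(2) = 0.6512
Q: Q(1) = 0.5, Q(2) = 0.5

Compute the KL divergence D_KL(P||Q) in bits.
0.0670 bits

D_KL(P||Q) = Σ P(x) log₂(P(x)/Q(x))

Computing term by term:
  P(1)·log₂(P(1)/Q(1)) = 0.3488·log₂(0.3488/0.5) = -0.18121
  P(2)·log₂(P(2)/Q(2)) = 0.6512·log₂(0.6512/0.5) = 0.24822

D_KL(P||Q) = -0.18121 + 0.24822 = 0.06701 ≈ 0.0670 bits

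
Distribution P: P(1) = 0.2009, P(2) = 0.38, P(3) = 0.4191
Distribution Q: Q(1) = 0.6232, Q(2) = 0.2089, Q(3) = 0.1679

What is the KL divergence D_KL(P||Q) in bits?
0.5530 bits

D_KL(P||Q) = Σ P(x) log₂(P(x)/Q(x))

Computing term by term:
  P(1)·log₂(P(1)/Q(1)) = 0.2009·log₂(0.2009/0.6232) = -0.32811
  P(2)·log₂(P(2)/Q(2)) = 0.38·log₂(0.38/0.2089) = 0.32801
  P(3)·log₂(P(3)/Q(3)) = 0.4191·log₂(0.4191/0.1679) = 0.55308

D_KL(P||Q) = -0.32811 + 0.32801 + 0.55308 = 0.55298 ≈ 0.5530 bits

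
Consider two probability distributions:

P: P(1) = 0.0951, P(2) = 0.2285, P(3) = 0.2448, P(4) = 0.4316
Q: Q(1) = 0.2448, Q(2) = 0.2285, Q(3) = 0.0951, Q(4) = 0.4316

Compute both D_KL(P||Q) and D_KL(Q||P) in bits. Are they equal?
D_KL(P||Q) = 0.2042 bits, D_KL(Q||P) = 0.2042 bits. Yes, in this case they are equal (although KL divergence is not symmetric in general).

D_KL(P||Q) = Σ P(x) log₂(P(x)/Q(x))

Computing term by term:
  P(1)·log₂(P(1)/Q(1)) = 0.0951·log₂(0.0951/0.2448) = -0.12972
  P(2)·log₂(P(2)/Q(2)) = 0.2285·log₂(0.2285/0.2285) = 0.00000
  P(3)·log₂(P(3)/Q(3)) = 0.2448·log₂(0.2448/0.0951) = 0.33393
  P(4)·log₂(P(4)/Q(4)) = 0.4316·log₂(0.4316/0.4316) = 0.00000

D_KL(P||Q) = -0.12972 + 0.00000 + 0.33393 + 0.00000 = 0.20421 ≈ 0.2042 bits

D_KL(Q||P) = Σ Q(x) log₂(Q(x)/P(x))

Computing term by term:
  Q(1)·log₂(Q(1)/P(1)) = 0.2448·log₂(0.2448/0.0951) = 0.33393
  Q(2)·log₂(Q(2)/P(2)) = 0.2285·log₂(0.2285/0.2285) = 0.00000
  Q(3)·log₂(Q(3)/P(3)) = 0.0951·log₂(0.0951/0.2448) = -0.12972
  Q(4)·log₂(Q(4)/P(4)) = 0.4316·log₂(0.4316/0.4316) = 0.00000

D_KL(Q||P) = 0.33393 + 0.00000 - 0.12972 + 0.00000 = 0.20421 ≈ 0.2042 bits

These ARE equal here. Q is P with outcomes relabeled (Q(1) = P(3), Q(3) = P(1)) by a relabeling that is its own inverse, so the two sums contain exactly the same terms in a different order. This is a special case — KL divergence is not symmetric in general: D_KL(P||Q) ≠ D_KL(Q||P) for most P, Q.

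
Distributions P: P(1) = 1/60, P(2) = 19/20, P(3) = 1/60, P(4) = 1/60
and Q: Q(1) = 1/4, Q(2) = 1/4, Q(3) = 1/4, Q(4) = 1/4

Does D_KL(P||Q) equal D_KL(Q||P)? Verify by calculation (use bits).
D_KL(P||Q) = 1.6344 bits, D_KL(Q||P) = 2.4487 bits. No — D_KL(P||Q) ≠ D_KL(Q||P) for this pair.

D_KL(P||Q) = Σ P(x) log₂(P(x)/Q(x))

Computing term by term:
  P(1)·log₂(P(1)/Q(1)) = (1/60)·log₂((1/60)/(1/4)) = -0.06511
  P(2)·log₂(P(2)/Q(2)) = (19/20)·log₂((19/20)/(1/4)) = 1.82970
  P(3)·log₂(P(3)/Q(3)) = (1/60)·log₂((1/60)/(1/4)) = -0.06511
  P(4)·log₂(P(4)/Q(4)) = (1/60)·log₂((1/60)/(1/4)) = -0.06511

D_KL(P||Q) = -0.06511 + 1.82970 - 0.06511 - 0.06511 = 1.63437 ≈ 1.6344 bits

D_KL(Q||P) = Σ Q(x) log₂(Q(x)/P(x))

Computing term by term:
  Q(1)·log₂(Q(1)/P(1)) = (1/4)·log₂((1/4)/(1/60)) = 0.97672
  Q(2)·log₂(Q(2)/P(2)) = (1/4)·log₂((1/4)/(19/20)) = -0.48150
  Q(3)·log₂(Q(3)/P(3)) = (1/4)·log₂((1/4)/(1/60)) = 0.97672
  Q(4)·log₂(Q(4)/P(4)) = (1/4)·log₂((1/4)/(1/60)) = 0.97672

D_KL(Q||P) = 0.97672 - 0.48150 + 0.97672 + 0.97672 = 2.44866 ≈ 2.4487 bits

These are NOT equal (difference: 0.8143 bits). KL divergence is asymmetric: D_KL(P||Q) ≠ D_KL(Q||P) in general.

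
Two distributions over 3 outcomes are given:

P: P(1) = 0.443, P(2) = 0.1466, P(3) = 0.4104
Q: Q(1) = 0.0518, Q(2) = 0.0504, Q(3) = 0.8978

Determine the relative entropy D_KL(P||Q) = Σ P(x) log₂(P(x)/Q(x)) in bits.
1.1340 bits

D_KL(P||Q) = Σ P(x) log₂(P(x)/Q(x))

Computing term by term:
  P(1)·log₂(P(1)/Q(1)) = 0.443·log₂(0.443/0.0518) = 1.37165
  P(2)·log₂(P(2)/Q(2)) = 0.1466·log₂(0.1466/0.0504) = 0.22582
  P(3)·log₂(P(3)/Q(3)) = 0.4104·log₂(0.4104/0.8978) = -0.46349

D_KL(P||Q) = 1.37165 + 0.22582 - 0.46349 = 1.13398 ≈ 1.1340 bits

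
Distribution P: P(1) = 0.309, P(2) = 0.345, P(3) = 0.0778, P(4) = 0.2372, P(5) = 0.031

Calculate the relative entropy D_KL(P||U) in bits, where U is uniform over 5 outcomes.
0.3343 bits

U(i) = 1/5 for all i

D_KL(P||U) = Σ P(x) log₂(P(x) / (1/5))
           = Σ P(x) log₂(P(x)) + log₂(5)
           = log₂(5) - H(P)

H(P) = -Σ P(x) log₂(P(x)):
  -P(1)·log₂(P(1)) = -(0.309)·log₂(0.309) = 0.52355
  -P(2)·log₂(P(2)) = -(0.345)·log₂(0.345) = 0.52969
  -P(3)·log₂(P(3)) = -(0.0778)·log₂(0.0778) = 0.28662
  -P(4)·log₂(P(4)) = -(0.2372)·log₂(0.2372) = 0.49239
  -P(5)·log₂(P(5)) = -(0.031)·log₂(0.031) = 0.15536
H(P) = 0.52355 + 0.52969 + 0.28662 + 0.49239 + 0.15536 = 1.98761 bits

log₂(5) = 2.32193 bits

D_KL(P||U) = 2.32193 - 1.98761 = 0.33432 ≈ 0.3343 bits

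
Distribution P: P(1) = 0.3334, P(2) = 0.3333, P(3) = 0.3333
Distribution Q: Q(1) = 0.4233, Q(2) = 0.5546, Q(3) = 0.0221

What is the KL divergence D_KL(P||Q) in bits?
0.9451 bits

D_KL(P||Q) = Σ P(x) log₂(P(x)/Q(x))

Computing term by term:
  P(1)·log₂(P(1)/Q(1)) = 0.3334·log₂(0.3334/0.4233) = -0.11483
  P(2)·log₂(P(2)/Q(2)) = 0.3333·log₂(0.3333/0.5546) = -0.24485
  P(3)·log₂(P(3)/Q(3)) = 0.3333·log₂(0.3333/0.0221) = 1.30477

D_KL(P||Q) = -0.11483 - 0.24485 + 1.30477 = 0.94509 ≈ 0.9451 bits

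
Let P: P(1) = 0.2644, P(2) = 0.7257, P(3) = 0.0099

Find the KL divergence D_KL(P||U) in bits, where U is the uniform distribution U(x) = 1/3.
0.6759 bits

U(i) = 1/3 for all i

D_KL(P||U) = Σ P(x) log₂(P(x) / (1/3))
           = Σ P(x) log₂(P(x)) + log₂(3)
           = log₂(3) - H(P)

H(P) = -Σ P(x) log₂(P(x)):
  -P(1)·log₂(P(1)) = -(0.2644)·log₂(0.2644) = 0.50744
  -P(2)·log₂(P(2)) = -(0.7257)·log₂(0.7257) = 0.33568
  -P(3)·log₂(P(3)) = -(0.0099)·log₂(0.0099) = 0.06592
H(P) = 0.50744 + 0.33568 + 0.06592 = 0.90904 bits

log₂(3) = 1.58496 bits

D_KL(P||U) = 1.58496 - 0.90904 = 0.67592 ≈ 0.6759 bits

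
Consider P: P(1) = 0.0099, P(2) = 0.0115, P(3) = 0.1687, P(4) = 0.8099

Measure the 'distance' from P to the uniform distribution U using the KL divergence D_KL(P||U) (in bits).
1.1805 bits

U(i) = 1/4 for all i

D_KL(P||U) = Σ P(x) log₂(P(x) / (1/4))
           = Σ P(x) log₂(P(x)) + log₂(4)
           = log₂(4) - H(P)

H(P) = -Σ P(x) log₂(P(x)):
  -P(1)·log₂(P(1)) = -(0.0099)·log₂(0.0099) = 0.06592
  -P(2)·log₂(P(2)) = -(0.0115)·log₂(0.0115) = 0.07409
  -P(3)·log₂(P(3)) = -(0.1687)·log₂(0.1687) = 0.43313
  -P(4)·log₂(P(4)) = -(0.8099)·log₂(0.8099) = 0.24636
H(P) = 0.06592 + 0.07409 + 0.43313 + 0.24636 = 0.81950 bits

log₂(4) = 2.00000 bits

D_KL(P||U) = 2.00000 - 0.81950 = 1.18050 ≈ 1.1805 bits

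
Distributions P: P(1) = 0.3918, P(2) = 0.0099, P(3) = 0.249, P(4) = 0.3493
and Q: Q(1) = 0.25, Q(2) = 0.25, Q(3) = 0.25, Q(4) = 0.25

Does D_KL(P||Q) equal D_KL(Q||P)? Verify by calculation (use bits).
D_KL(P||Q) = 0.3750 bits, D_KL(Q||P) = 0.8834 bits. No — D_KL(P||Q) ≠ D_KL(Q||P) for this pair.

D_KL(P||Q) = Σ P(x) log₂(P(x)/Q(x))

Computing term by term:
  P(1)·log₂(P(1)/Q(1)) = 0.3918·log₂(0.3918/0.25) = 0.25396
  P(2)·log₂(P(2)/Q(2)) = 0.0099·log₂(0.0099/0.25) = -0.04612
  P(3)·log₂(P(3)/Q(3)) = 0.249·log₂(0.249/0.25) = -0.00144
  P(4)·log₂(P(4)/Q(4)) = 0.3493·log₂(0.3493/0.25) = 0.16855

D_KL(P||Q) = 0.25396 - 0.04612 - 0.00144 + 0.16855 = 0.37495 ≈ 0.3750 bits

D_KL(Q||P) = Σ Q(x) log₂(Q(x)/P(x))

Computing term by term:
  Q(1)·log₂(Q(1)/P(1)) = 0.25·log₂(0.25/0.3918) = -0.16205
  Q(2)·log₂(Q(2)/P(2)) = 0.25·log₂(0.25/0.0099) = 1.16459
  Q(3)·log₂(Q(3)/P(3)) = 0.25·log₂(0.25/0.249) = 0.00145
  Q(4)·log₂(Q(4)/P(4)) = 0.25·log₂(0.25/0.3493) = -0.12063

D_KL(Q||P) = -0.16205 + 1.16459 + 0.00145 - 0.12063 = 0.88336 ≈ 0.8834 bits

These are NOT equal (difference: 0.5084 bits). KL divergence is asymmetric: D_KL(P||Q) ≠ D_KL(Q||P) in general.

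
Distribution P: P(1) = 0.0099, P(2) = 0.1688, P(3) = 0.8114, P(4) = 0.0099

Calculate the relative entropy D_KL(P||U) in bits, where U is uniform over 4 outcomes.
1.1903 bits

U(i) = 1/4 for all i

D_KL(P||U) = Σ P(x) log₂(P(x) / (1/4))
           = Σ P(x) log₂(P(x)) + log₂(4)
           = log₂(4) - H(P)

H(P) = -Σ P(x) log₂(P(x)):
  -P(1)·log₂(P(1)) = -(0.0099)·log₂(0.0099) = 0.06592
  -P(2)·log₂(P(2)) = -(0.1688)·log₂(0.1688) = 0.43324
  -P(3)·log₂(P(3)) = -(0.8114)·log₂(0.8114) = 0.24465
  -P(4)·log₂(P(4)) = -(0.0099)·log₂(0.0099) = 0.06592
H(P) = 0.06592 + 0.43324 + 0.24465 + 0.06592 = 0.80973 bits

log₂(4) = 2.00000 bits

D_KL(P||U) = 2.00000 - 0.80973 = 1.19027 ≈ 1.1903 bits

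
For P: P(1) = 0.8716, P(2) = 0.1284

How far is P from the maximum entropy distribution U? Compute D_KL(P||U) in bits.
0.4470 bits

U(i) = 1/2 for all i

D_KL(P||U) = Σ P(x) log₂(P(x) / (1/2))
           = Σ P(x) log₂(P(x)) + log₂(2)
           = log₂(2) - H(P)

H(P) = -Σ P(x) log₂(P(x)):
  -P(1)·log₂(P(1)) = -(0.8716)·log₂(0.8716) = 0.17281
  -P(2)·log₂(P(2)) = -(0.1284)·log₂(0.1284) = 0.38023
H(P) = 0.17281 + 0.38023 = 0.55304 bits

log₂(2) = 1.00000 bits

D_KL(P||U) = 1.00000 - 0.55304 = 0.44696 ≈ 0.4470 bits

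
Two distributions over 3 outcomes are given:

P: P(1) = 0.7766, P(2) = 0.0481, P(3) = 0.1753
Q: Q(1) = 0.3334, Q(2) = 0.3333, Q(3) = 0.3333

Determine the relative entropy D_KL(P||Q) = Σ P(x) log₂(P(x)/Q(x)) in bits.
0.6506 bits

D_KL(P||Q) = Σ P(x) log₂(P(x)/Q(x))

Computing term by term:
  P(1)·log₂(P(1)/Q(1)) = 0.7766·log₂(0.7766/0.3334) = 0.94739
  P(2)·log₂(P(2)/Q(2)) = 0.0481·log₂(0.0481/0.3333) = -0.13433
  P(3)·log₂(P(3)/Q(3)) = 0.1753·log₂(0.1753/0.3333) = -0.16250

D_KL(P||Q) = 0.94739 - 0.13433 - 0.16250 = 0.65056 ≈ 0.6506 bits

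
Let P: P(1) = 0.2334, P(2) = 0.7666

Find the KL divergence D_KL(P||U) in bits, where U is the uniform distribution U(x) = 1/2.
0.2161 bits

U(i) = 1/2 for all i

D_KL(P||U) = Σ P(x) log₂(P(x) / (1/2))
           = Σ P(x) log₂(P(x)) + log₂(2)
           = log₂(2) - H(P)

H(P) = -Σ P(x) log₂(P(x)):
  -P(1)·log₂(P(1)) = -(0.2334)·log₂(0.2334) = 0.48994
  -P(2)·log₂(P(2)) = -(0.7666)·log₂(0.7666) = 0.29396
H(P) = 0.48994 + 0.29396 = 0.78390 bits

log₂(2) = 1.00000 bits

D_KL(P||U) = 1.00000 - 0.78390 = 0.21610 ≈ 0.2161 bits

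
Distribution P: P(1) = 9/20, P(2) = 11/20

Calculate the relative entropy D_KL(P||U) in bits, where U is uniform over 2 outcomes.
0.0072 bits

U(i) = 1/2 for all i

D_KL(P||U) = Σ P(x) log₂(P(x) / (1/2))
           = Σ P(x) log₂(P(x)) + log₂(2)
           = log₂(2) - H(P)

H(P) = -Σ P(x) log₂(P(x)):
  -P(1)·log₂(P(1)) = -(9/20)·log₂(9/20) = 0.51840
  -P(2)·log₂(P(2)) = -(11/20)·log₂(11/20) = 0.47437
H(P) = 0.51840 + 0.47437 = 0.99277 bits

log₂(2) = 1.00000 bits

D_KL(P||U) = 1.00000 - 0.99277 = 0.00723 ≈ 0.0072 bits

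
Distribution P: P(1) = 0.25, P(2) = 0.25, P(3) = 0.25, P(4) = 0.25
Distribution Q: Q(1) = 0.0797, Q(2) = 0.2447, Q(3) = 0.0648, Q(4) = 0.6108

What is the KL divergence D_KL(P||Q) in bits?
0.5848 bits

D_KL(P||Q) = Σ P(x) log₂(P(x)/Q(x))

Computing term by term:
  P(1)·log₂(P(1)/Q(1)) = 0.25·log₂(0.25/0.0797) = 0.41232
  P(2)·log₂(P(2)/Q(2)) = 0.25·log₂(0.25/0.2447) = 0.00773
  P(3)·log₂(P(3)/Q(3)) = 0.25·log₂(0.25/0.0648) = 0.48697
  P(4)·log₂(P(4)/Q(4)) = 0.25·log₂(0.25/0.6108) = -0.32219

D_KL(P||Q) = 0.41232 + 0.00773 + 0.48697 - 0.32219 = 0.58483 ≈ 0.5848 bits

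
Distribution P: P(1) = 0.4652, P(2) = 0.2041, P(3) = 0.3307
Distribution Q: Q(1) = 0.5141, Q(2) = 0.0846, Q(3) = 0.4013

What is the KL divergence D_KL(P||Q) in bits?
0.0999 bits

D_KL(P||Q) = Σ P(x) log₂(P(x)/Q(x))

Computing term by term:
  P(1)·log₂(P(1)/Q(1)) = 0.4652·log₂(0.4652/0.5141) = -0.06708
  P(2)·log₂(P(2)/Q(2)) = 0.2041·log₂(0.2041/0.0846) = 0.25932
  P(3)·log₂(P(3)/Q(3)) = 0.3307·log₂(0.3307/0.4013) = -0.09232

D_KL(P||Q) = -0.06708 + 0.25932 - 0.09232 = 0.09992 ≈ 0.0999 bits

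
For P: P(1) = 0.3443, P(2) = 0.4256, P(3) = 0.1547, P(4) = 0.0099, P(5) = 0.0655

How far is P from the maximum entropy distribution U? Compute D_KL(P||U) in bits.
0.5278 bits

U(i) = 1/5 for all i

D_KL(P||U) = Σ P(x) log₂(P(x) / (1/5))
           = Σ P(x) log₂(P(x)) + log₂(5)
           = log₂(5) - H(P)

H(P) = -Σ P(x) log₂(P(x)):
  -P(1)·log₂(P(1)) = -(0.3443)·log₂(0.3443) = 0.52962
  -P(2)·log₂(P(2)) = -(0.4256)·log₂(0.4256) = 0.52452
  -P(3)·log₂(P(3)) = -(0.1547)·log₂(0.1547) = 0.41652
  -P(4)·log₂(P(4)) = -(0.0099)·log₂(0.0099) = 0.06592
  -P(5)·log₂(P(5)) = -(0.0655)·log₂(0.0655) = 0.25757
H(P) = 0.52962 + 0.52452 + 0.41652 + 0.06592 + 0.25757 = 1.79415 bits

log₂(5) = 2.32193 bits

D_KL(P||U) = 2.32193 - 1.79415 = 0.52778 ≈ 0.5278 bits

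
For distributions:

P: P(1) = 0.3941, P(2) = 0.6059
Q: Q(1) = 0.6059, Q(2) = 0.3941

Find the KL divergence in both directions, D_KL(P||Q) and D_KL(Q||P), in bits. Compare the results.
D_KL(P||Q) = 0.1314 bits, D_KL(Q||P) = 0.1314 bits. The two directions give exactly the same value for this pair.

D_KL(P||Q) = Σ P(x) log₂(P(x)/Q(x))

Computing term by term:
  P(1)·log₂(P(1)/Q(1)) = 0.3941·log₂(0.3941/0.6059) = -0.24455
  P(2)·log₂(P(2)/Q(2)) = 0.6059·log₂(0.6059/0.3941) = 0.37597

D_KL(P||Q) = -0.24455 + 0.37597 = 0.13142 ≈ 0.1314 bits

D_KL(Q||P) = Σ Q(x) log₂(Q(x)/P(x))

Computing term by term:
  Q(1)·log₂(Q(1)/P(1)) = 0.6059·log₂(0.6059/0.3941) = 0.37597
  Q(2)·log₂(Q(2)/P(2)) = 0.3941·log₂(0.3941/0.6059) = -0.24455

D_KL(Q||P) = 0.37597 - 0.24455 = 0.13142 ≈ 0.1314 bits

These ARE equal here. Q is P with outcomes relabeled (Q(1) = P(2), Q(2) = P(1)) by a relabeling that is its own inverse, so the two sums contain exactly the same terms in a different order. This is a special case — KL divergence is not symmetric in general: D_KL(P||Q) ≠ D_KL(Q||P) for most P, Q.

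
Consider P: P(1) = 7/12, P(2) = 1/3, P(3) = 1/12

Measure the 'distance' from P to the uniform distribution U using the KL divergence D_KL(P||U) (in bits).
0.3043 bits

U(i) = 1/3 for all i

D_KL(P||U) = Σ P(x) log₂(P(x) / (1/3))
           = Σ P(x) log₂(P(x)) + log₂(3)
           = log₂(3) - H(P)

H(P) = -Σ P(x) log₂(P(x)):
  -P(1)·log₂(P(1)) = -(7/12)·log₂(7/12) = 0.45360
  -P(2)·log₂(P(2)) = -(1/3)·log₂(1/3) = 0.52832
  -P(3)·log₂(P(3)) = -(1/12)·log₂(1/12) = 0.29875
H(P) = 0.45360 + 0.52832 + 0.29875 = 1.28067 bits

log₂(3) = 1.58496 bits

D_KL(P||U) = 1.58496 - 1.28067 = 0.30429 ≈ 0.3043 bits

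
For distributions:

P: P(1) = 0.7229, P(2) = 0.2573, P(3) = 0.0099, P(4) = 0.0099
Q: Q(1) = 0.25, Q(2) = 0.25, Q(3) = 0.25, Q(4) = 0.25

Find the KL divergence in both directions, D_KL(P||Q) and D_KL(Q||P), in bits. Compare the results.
D_KL(P||Q) = 1.0258 bits, D_KL(Q||P) = 1.9358 bits. D_KL(Q||P) is larger than D_KL(P||Q) by 0.9100 bits; the two directions differ.

D_KL(P||Q) = Σ P(x) log₂(P(x)/Q(x))

Computing term by term:
  P(1)·log₂(P(1)/Q(1)) = 0.7229·log₂(0.7229/0.25) = 1.10739
  P(2)·log₂(P(2)/Q(2)) = 0.2573·log₂(0.2573/0.25) = 0.01068
  P(3)·log₂(P(3)/Q(3)) = 0.0099·log₂(0.0099/0.25) = -0.04612
  P(4)·log₂(P(4)/Q(4)) = 0.0099·log₂(0.0099/0.25) = -0.04612

D_KL(P||Q) = 1.10739 + 0.01068 - 0.04612 - 0.04612 = 1.02583 ≈ 1.0258 bits

D_KL(Q||P) = Σ Q(x) log₂(Q(x)/P(x))

Computing term by term:
  Q(1)·log₂(Q(1)/P(1)) = 0.25·log₂(0.25/0.7229) = -0.38297
  Q(2)·log₂(Q(2)/P(2)) = 0.25·log₂(0.25/0.2573) = -0.01038
  Q(3)·log₂(Q(3)/P(3)) = 0.25·log₂(0.25/0.0099) = 1.16459
  Q(4)·log₂(Q(4)/P(4)) = 0.25·log₂(0.25/0.0099) = 1.16459

D_KL(Q||P) = -0.38297 - 0.01038 + 1.16459 + 1.16459 = 1.93583 ≈ 1.9358 bits

These are NOT equal (difference: 0.9100 bits). KL divergence is asymmetric: D_KL(P||Q) ≠ D_KL(Q||P) in general.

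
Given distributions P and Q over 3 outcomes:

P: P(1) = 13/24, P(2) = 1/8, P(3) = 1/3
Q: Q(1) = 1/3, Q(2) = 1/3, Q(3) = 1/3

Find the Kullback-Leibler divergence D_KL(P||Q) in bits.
0.2025 bits

D_KL(P||Q) = Σ P(x) log₂(P(x)/Q(x))

Computing term by term:
  P(1)·log₂(P(1)/Q(1)) = (13/24)·log₂((13/24)/(1/3)) = 0.37940
  P(2)·log₂(P(2)/Q(2)) = (1/8)·log₂((1/8)/(1/3)) = -0.17688
  P(3)·log₂(P(3)/Q(3)) = (1/3)·log₂((1/3)/(1/3)) = 0.00000

D_KL(P||Q) = 0.37940 - 0.17688 + 0.00000 = 0.20252 ≈ 0.2025 bits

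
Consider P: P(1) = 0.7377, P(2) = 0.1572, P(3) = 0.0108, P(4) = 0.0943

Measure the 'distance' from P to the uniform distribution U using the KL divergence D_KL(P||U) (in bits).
0.8648 bits

U(i) = 1/4 for all i

D_KL(P||U) = Σ P(x) log₂(P(x) / (1/4))
           = Σ P(x) log₂(P(x)) + log₂(4)
           = log₂(4) - H(P)

H(P) = -Σ P(x) log₂(P(x)):
  -P(1)·log₂(P(1)) = -(0.7377)·log₂(0.7377) = 0.32377
  -P(2)·log₂(P(2)) = -(0.1572)·log₂(0.1572) = 0.41962
  -P(3)·log₂(P(3)) = -(0.0108)·log₂(0.0108) = 0.07055
  -P(4)·log₂(P(4)) = -(0.0943)·log₂(0.0943) = 0.32124
H(P) = 0.32377 + 0.41962 + 0.07055 + 0.32124 = 1.13518 bits

log₂(4) = 2.00000 bits

D_KL(P||U) = 2.00000 - 1.13518 = 0.86482 ≈ 0.8648 bits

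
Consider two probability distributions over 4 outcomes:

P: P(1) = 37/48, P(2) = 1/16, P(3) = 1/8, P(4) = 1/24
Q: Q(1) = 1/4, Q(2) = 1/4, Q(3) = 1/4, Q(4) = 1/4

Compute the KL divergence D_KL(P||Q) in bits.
0.8945 bits

D_KL(P||Q) = Σ P(x) log₂(P(x)/Q(x))

Computing term by term:
  P(1)·log₂(P(1)/Q(1)) = (37/48)·log₂((37/48)/(1/4)) = 1.25221
  P(2)·log₂(P(2)/Q(2)) = (1/16)·log₂((1/16)/(1/4)) = -0.12500
  P(3)·log₂(P(3)/Q(3)) = (1/8)·log₂((1/8)/(1/4)) = -0.12500
  P(4)·log₂(P(4)/Q(4)) = (1/24)·log₂((1/24)/(1/4)) = -0.10771

D_KL(P||Q) = 1.25221 - 0.12500 - 0.12500 - 0.10771 = 0.89450 ≈ 0.8945 bits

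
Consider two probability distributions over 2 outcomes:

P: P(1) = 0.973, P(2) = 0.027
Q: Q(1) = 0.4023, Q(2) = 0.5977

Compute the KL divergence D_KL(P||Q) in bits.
1.1191 bits

D_KL(P||Q) = Σ P(x) log₂(P(x)/Q(x))

Computing term by term:
  P(1)·log₂(P(1)/Q(1)) = 0.973·log₂(0.973/0.4023) = 1.23977
  P(2)·log₂(P(2)/Q(2)) = 0.027·log₂(0.027/0.5977) = -0.12065

D_KL(P||Q) = 1.23977 - 0.12065 = 1.11912 ≈ 1.1191 bits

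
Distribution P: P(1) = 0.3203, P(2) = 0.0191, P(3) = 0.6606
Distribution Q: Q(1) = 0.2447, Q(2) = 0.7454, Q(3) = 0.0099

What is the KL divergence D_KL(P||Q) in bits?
4.0268 bits

D_KL(P||Q) = Σ P(x) log₂(P(x)/Q(x))

Computing term by term:
  P(1)·log₂(P(1)/Q(1)) = 0.3203·log₂(0.3203/0.2447) = 0.12441
  P(2)·log₂(P(2)/Q(2)) = 0.0191·log₂(0.0191/0.7454) = -0.10097
  P(3)·log₂(P(3)/Q(3)) = 0.6606·log₂(0.6606/0.0099) = 4.00337

D_KL(P||Q) = 0.12441 - 0.10097 + 4.00337 = 4.02681 ≈ 4.0268 bits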